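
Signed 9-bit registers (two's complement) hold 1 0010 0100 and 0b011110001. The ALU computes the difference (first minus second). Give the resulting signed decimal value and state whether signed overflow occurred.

1 0010 0100 → 100100100 = -220 (signed)
0b011110001 → 011110001 = 241 (signed)
Subtract via negate-and-add: invert 011110001 + 1 = 100001111 (i.e. -241).
  100100100
+ 100001111
= 000110011  (discard carry-out 1)
Result 000110011: MSB = 0 → value 51.
Both addends (after negating the subtrahend) are negative but the stored result is non-negative: signed overflow. The true value -220 − 241 = -461 lies outside [-256, 255].

51; overflow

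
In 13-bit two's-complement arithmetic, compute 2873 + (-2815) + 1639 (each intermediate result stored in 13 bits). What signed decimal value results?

2873 + (-2815) = 58 (0000000111010)
58 + 1639 = 1697 (0011010100001)

1697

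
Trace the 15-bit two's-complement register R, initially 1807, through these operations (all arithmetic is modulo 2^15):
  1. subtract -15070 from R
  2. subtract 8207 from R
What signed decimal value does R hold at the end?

8670

Start: R = 1807 = 000011100001111.
R = 1807 − (-15070) = 16877; wraps to -15891 = 100000111101101
R = -15891 − 8207 = -24098; wraps to 8670 = 010000111011110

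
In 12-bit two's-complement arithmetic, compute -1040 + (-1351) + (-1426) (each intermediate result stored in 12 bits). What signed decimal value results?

-1040 + (-1351) = -2391 → wraps to 1705 (011010101001)
1705 + (-1426) = 279 (000100010111)

279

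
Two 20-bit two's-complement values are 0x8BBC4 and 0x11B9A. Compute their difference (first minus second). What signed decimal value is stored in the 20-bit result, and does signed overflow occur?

499754; overflow

0x8BBC4 = 10001011101111000100 = -476220 (signed)
0x11B9A = 00010001101110011010 = 72602 (signed)
Subtract via negate-and-add: invert 00010001101110011010 + 1 = 11101110010001100110 (i.e. -72602).
  10001011101111000100
+ 11101110010001100110
= 01111010000000101010  (discard carry-out 1)
Result 01111010000000101010: MSB = 0 → value 499754.
Both addends (after negating the subtrahend) are negative but the stored result is non-negative: signed overflow. The true value -476220 − 72602 = -548822 lies outside [-524288, 524287].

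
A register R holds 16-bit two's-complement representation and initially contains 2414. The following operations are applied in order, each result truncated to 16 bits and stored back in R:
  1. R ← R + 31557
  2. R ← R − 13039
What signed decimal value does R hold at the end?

20932

Start: R = 2414 = 0000100101101110.
R = 2414 + 31557 = 33971; wraps to -31565 = 1000010010110011
R = -31565 − 13039 = -44604; wraps to 20932 = 0101000111000100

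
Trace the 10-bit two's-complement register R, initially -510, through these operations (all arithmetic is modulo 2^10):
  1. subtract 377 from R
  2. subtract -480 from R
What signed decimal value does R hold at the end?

-407

Start: R = -510 = 1000000010.
R = -510 − 377 = -887; wraps to 137 = 0010001001
R = 137 − (-480) = 617; wraps to -407 = 1001101001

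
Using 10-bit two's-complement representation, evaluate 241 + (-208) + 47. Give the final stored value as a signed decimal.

241 + (-208) = 33 (0000100001)
33 + 47 = 80 (0001010000)

80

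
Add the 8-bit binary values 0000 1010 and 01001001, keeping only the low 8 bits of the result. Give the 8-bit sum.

  00001010
+ 01001001
= 01010011

01010011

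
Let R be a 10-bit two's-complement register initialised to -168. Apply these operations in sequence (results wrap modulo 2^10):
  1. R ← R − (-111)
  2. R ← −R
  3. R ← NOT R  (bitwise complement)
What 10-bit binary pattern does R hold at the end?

Start: R = -168 = 1101011000.
R = -168 − (-111) = -57 = 1111000111
R = −(-57) = 57 = 0000111001
R = NOT 0000111001 = 1111000110 = -58

1111000110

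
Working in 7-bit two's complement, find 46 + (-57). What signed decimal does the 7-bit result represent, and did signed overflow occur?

46 → 0101110
-57 → 1000111
  0101110
+ 1000111
= 1110101
Result 1110101: MSB = 1 → 117 − 128 = -11.
Addends have opposite signs, so signed overflow cannot occur.

-11; no overflow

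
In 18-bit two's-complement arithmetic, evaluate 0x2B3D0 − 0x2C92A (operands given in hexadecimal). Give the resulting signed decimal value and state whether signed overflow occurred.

-5466; no overflow

0x2B3D0 = 101011001111010000 = -85040 (signed)
0x2C92A = 101100100100101010 = -79574 (signed)
Subtract via negate-and-add: invert 101100100100101010 + 1 = 010011011011010110 (i.e. 79574).
  101011001111010000
+ 010011011011010110
= 111110101010100110
Result 111110101010100110: MSB = 1 → 256678 − 262144 = -5466.
Addends (after negating the subtrahend) have opposite signs, so signed overflow cannot occur.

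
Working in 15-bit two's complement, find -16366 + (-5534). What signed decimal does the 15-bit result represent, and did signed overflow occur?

-16366 → 100000000010010
-5534 → 110101001100010
  100000000010010
+ 110101001100010
= 010101001110100  (discard carry-out 1)
Result 010101001110100: MSB = 0 → value 10868.
Both addends are negative but the stored result is non-negative: signed overflow. The true value -16366 + (-5534) = -21900 lies outside [-16384, 16383].

10868; overflow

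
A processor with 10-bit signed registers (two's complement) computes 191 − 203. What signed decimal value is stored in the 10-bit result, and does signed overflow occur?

191 → 0010111111
203 → 0011001011
Subtract via negate-and-add: invert 0011001011 + 1 = 1100110101 (i.e. -203).
  0010111111
+ 1100110101
= 1111110100
Result 1111110100: MSB = 1 → 1012 − 1024 = -12.
Addends (after negating the subtrahend) have opposite signs, so signed overflow cannot occur.

-12; no overflow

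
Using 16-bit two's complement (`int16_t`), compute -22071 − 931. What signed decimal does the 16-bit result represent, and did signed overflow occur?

-23002; no overflow

-22071 → 1010100111001001
931 → 0000001110100011
Subtract via negate-and-add: invert 0000001110100011 + 1 = 1111110001011101 (i.e. -931).
  1010100111001001
+ 1111110001011101
= 1010011000100110  (discard carry-out 1)
Result 1010011000100110: MSB = 1 → 42534 − 65536 = -23002.
Both addends (after negating the subtrahend) are negative and so is the stored result: no signed overflow.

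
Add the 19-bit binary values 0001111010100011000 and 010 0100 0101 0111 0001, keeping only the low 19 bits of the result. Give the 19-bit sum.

0110011101010001001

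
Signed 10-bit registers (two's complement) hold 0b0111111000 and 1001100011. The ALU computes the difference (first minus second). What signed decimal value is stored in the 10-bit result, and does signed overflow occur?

0b0111111000 → 0111111000 = 504 (signed)
1001100011 = -413 (signed)
Subtract via negate-and-add: invert 1001100011 + 1 = 0110011101 (i.e. 413).
  0111111000
+ 0110011101
= 1110010101
Result 1110010101: MSB = 1 → 917 − 1024 = -107.
Both addends (after negating the subtrahend) are non-negative but the stored result is negative: signed overflow. The true value 504 − (-413) = 917 lies outside [-512, 511].

-107; overflow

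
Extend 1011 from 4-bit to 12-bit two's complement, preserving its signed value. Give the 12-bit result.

MSB of 1011 is 1; replicate it into the new high bits.
11111111|1011 → 111111111011 (still -5).

111111111011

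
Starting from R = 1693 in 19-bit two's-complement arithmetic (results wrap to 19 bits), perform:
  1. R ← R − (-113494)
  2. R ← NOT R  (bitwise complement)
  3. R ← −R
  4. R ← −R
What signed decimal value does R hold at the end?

-115188

Start: R = 1693 = 0000000011010011101.
R = 1693 − (-113494) = 115187 = 0011100000111110011
R = NOT 0011100000111110011 = 1100011111000001100 = -115188
R = −(-115188) = 115188 = 0011100000111110100
R = −(115188) = -115188 = 1100011111000001100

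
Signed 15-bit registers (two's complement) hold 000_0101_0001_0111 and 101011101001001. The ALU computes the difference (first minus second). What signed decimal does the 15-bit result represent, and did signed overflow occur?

000_0101_0001_0111 → 000010100010111 = 1303 (signed)
101011101001001 = -10423 (signed)
Subtract via negate-and-add: invert 101011101001001 + 1 = 010100010110111 (i.e. 10423).
  000010100010111
+ 010100010110111
= 010110111001110
Result 010110111001110: MSB = 0 → value 11726.
Both addends (after negating the subtrahend) are non-negative and so is the stored result: no signed overflow.

11726; no overflow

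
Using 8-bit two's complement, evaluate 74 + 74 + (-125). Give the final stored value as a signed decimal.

23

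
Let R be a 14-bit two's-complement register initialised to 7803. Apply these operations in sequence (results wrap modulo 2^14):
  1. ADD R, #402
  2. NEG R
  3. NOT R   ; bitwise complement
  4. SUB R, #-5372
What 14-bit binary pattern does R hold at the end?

11010100001000

Start: R = 7803 = 01111001111011.
R = 7803 + 402 = 8205; wraps to -8179 = 10000000001101
R = −(-8179) = 8179 = 01111111110011
R = NOT 01111111110011 = 10000000001100 = -8180
R = -8180 − (-5372) = -2808 = 11010100001000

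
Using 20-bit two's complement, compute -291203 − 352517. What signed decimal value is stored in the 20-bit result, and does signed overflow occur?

-291203 → 10111000111001111101
352517 → 01010110000100000101
Subtract via negate-and-add: invert 01010110000100000101 + 1 = 10101001111011111011 (i.e. -352517).
  10111000111001111101
+ 10101001111011111011
= 01100010110101111000  (discard carry-out 1)
Result 01100010110101111000: MSB = 0 → value 404856.
Both addends (after negating the subtrahend) are negative but the stored result is non-negative: signed overflow. The true value -291203 − 352517 = -643720 lies outside [-524288, 524287].

404856; overflow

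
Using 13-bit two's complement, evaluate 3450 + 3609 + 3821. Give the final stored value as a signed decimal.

3450 + 3609 = 7059 → wraps to -1133 (1101110010011)
-1133 + 3821 = 2688 (0101010000000)

2688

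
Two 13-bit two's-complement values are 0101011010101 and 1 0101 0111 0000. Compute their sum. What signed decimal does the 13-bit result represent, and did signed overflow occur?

0101011010101 = 2773 (signed)
1 0101 0111 0000 → 1010101110000 = -2704 (signed)
  0101011010101
+ 1010101110000
= 0000001000101  (discard carry-out 1)
Result 0000001000101: MSB = 0 → value 69.
Addends have opposite signs, so signed overflow cannot occur.

69; no overflow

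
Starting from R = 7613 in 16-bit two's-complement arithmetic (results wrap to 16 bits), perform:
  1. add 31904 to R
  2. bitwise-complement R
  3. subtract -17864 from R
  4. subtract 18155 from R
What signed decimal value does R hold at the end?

25727

Start: R = 7613 = 0001110110111101.
R = 7613 + 31904 = 39517; wraps to -26019 = 1001101001011101
R = NOT 1001101001011101 = 0110010110100010 = 26018
R = 26018 − (-17864) = 43882; wraps to -21654 = 1010101101101010
R = -21654 − 18155 = -39809; wraps to 25727 = 0110010001111111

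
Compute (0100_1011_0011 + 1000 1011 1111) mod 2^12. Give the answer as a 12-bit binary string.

  010010110011
+ 100010111111
= 110101110010

110101110010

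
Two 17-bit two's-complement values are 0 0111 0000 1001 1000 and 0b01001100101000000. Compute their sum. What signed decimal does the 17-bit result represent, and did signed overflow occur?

-63016; overflow

0 0111 0000 1001 1000 → 00111000010011000 = 28824 (signed)
0b01001100101000000 → 01001100101000000 = 39232 (signed)
  00111000010011000
+ 01001100101000000
= 10000100111011000
Result 10000100111011000: MSB = 1 → 68056 − 131072 = -63016.
Both addends are non-negative but the stored result is negative: signed overflow. The true value 28824 + 39232 = 68056 lies outside [-65536, 65535].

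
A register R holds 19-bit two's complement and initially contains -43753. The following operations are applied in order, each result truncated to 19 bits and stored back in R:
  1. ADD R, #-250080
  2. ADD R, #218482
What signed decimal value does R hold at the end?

-75351

Start: R = -43753 = 1110101010100010111.
R = -43753 + (-250080) = -293833; wraps to 230455 = 0111000010000110111
R = 230455 + 218482 = 448937; wraps to -75351 = 1101101100110101001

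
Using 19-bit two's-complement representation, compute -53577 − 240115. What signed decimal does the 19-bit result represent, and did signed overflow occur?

230596; overflow

-53577 → 1110010111010110111
240115 → 0111010100111110011
Subtract via negate-and-add: invert 0111010100111110011 + 1 = 1000101011000001101 (i.e. -240115).
  1110010111010110111
+ 1000101011000001101
= 0111000010011000100  (discard carry-out 1)
Result 0111000010011000100: MSB = 0 → value 230596.
Both addends (after negating the subtrahend) are negative but the stored result is non-negative: signed overflow. The true value -53577 − 240115 = -293692 lies outside [-262144, 262143].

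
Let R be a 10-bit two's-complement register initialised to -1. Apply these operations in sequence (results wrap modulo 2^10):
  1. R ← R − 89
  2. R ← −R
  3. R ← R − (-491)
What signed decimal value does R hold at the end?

-443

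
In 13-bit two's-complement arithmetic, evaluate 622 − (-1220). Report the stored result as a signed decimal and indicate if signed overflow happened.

1842; no overflow

622 → 0001001101110
-1220 → 1101100111100
Subtract via negate-and-add: invert 1101100111100 + 1 = 0010011000100 (i.e. 1220).
  0001001101110
+ 0010011000100
= 0011100110010
Result 0011100110010: MSB = 0 → value 1842.
Both addends (after negating the subtrahend) are non-negative and so is the stored result: no signed overflow.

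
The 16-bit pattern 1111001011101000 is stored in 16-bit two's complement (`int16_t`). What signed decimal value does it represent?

MSB is 1, so the value is negative.
Invert: 0000110100010111. Add 1: 0000110100011000 = 3352. So the value is −3352.

-3352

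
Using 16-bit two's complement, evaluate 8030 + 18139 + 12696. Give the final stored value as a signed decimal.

-26671

8030 + 18139 = 26169 (0110011000111001)
26169 + 12696 = 38865 → wraps to -26671 (1001011111010001)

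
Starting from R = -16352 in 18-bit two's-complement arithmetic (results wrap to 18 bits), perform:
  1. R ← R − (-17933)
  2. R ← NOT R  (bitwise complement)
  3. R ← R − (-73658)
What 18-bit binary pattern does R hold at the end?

010001100110001100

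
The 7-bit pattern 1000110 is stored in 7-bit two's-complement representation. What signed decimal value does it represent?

-58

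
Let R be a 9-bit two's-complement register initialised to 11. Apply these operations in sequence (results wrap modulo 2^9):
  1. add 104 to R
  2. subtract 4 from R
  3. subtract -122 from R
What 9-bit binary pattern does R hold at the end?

011101001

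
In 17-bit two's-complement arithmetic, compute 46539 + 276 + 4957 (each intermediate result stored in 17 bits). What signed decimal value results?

51772

46539 + 276 = 46815 (01011011011011111)
46815 + 4957 = 51772 (01100101000111100)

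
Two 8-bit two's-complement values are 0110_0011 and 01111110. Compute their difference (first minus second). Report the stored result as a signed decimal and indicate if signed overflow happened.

-27; no overflow

0110_0011 → 01100011 = 99 (signed)
01111110 = 126 (signed)
Subtract via negate-and-add: invert 01111110 + 1 = 10000010 (i.e. -126).
  01100011
+ 10000010
= 11100101
Result 11100101: MSB = 1 → 229 − 256 = -27.
Addends (after negating the subtrahend) have opposite signs, so signed overflow cannot occur.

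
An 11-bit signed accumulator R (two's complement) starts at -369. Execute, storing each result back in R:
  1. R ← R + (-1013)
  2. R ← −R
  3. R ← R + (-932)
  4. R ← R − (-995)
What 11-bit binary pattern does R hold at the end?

10110100101

Start: R = -369 = 11010001111.
R = -369 + (-1013) = -1382; wraps to 666 = 01010011010
R = −(666) = -666 = 10101100110
R = -666 + (-932) = -1598; wraps to 450 = 00111000010
R = 450 − (-995) = 1445; wraps to -603 = 10110100101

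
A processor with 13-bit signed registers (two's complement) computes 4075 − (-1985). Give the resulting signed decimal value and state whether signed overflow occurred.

-2132; overflow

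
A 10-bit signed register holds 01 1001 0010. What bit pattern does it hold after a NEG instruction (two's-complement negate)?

1001101110

Invert: 1001101101. Add 1: 1001101110.
Check: 0110010010 = 402, 1001101110 = -402.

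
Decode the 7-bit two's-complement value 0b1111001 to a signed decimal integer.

MSB is 1, so the value is negative.
Unsigned reading: 121. Subtract 2^7 = 128: 121 − 128 = -7.

-7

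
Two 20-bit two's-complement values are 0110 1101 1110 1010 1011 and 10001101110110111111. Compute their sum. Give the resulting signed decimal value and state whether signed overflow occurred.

-17302; no overflow

0110 1101 1110 1010 1011 → 01101101111010101011 = 450219 (signed)
10001101110110111111 = -467521 (signed)
  01101101111010101011
+ 10001101110110111111
= 11111011110001101010
Result 11111011110001101010: MSB = 1 → 1031274 − 1048576 = -17302.
Addends have opposite signs, so signed overflow cannot occur.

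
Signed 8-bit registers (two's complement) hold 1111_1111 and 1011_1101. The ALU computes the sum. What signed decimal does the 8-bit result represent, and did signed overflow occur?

1111_1111 → 11111111 = -1 (signed)
1011_1101 → 10111101 = -67 (signed)
  11111111
+ 10111101
= 10111100  (discard carry-out 1)
Result 10111100: MSB = 1 → 188 − 256 = -68.
Both addends are negative and so is the stored result: no signed overflow.

-68; no overflow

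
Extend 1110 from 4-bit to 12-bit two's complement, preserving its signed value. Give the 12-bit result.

111111111110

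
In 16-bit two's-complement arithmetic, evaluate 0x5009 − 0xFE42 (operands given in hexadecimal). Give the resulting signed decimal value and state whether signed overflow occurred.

20935; no overflow

0x5009 = 0101000000001001 = 20489 (signed)
0xFE42 = 1111111001000010 = -446 (signed)
Subtract via negate-and-add: invert 1111111001000010 + 1 = 0000000110111110 (i.e. 446).
  0101000000001001
+ 0000000110111110
= 0101000111000111
Result 0101000111000111: MSB = 0 → value 20935.
Both addends (after negating the subtrahend) are non-negative and so is the stored result: no signed overflow.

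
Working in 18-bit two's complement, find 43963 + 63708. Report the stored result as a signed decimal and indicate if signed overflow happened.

43963 → 001010101110111011
63708 → 001111100011011100
  001010101110111011
+ 001111100011011100
= 011010010010010111
Result 011010010010010111: MSB = 0 → value 107671.
Both addends are non-negative and so is the stored result: no signed overflow.

107671; no overflow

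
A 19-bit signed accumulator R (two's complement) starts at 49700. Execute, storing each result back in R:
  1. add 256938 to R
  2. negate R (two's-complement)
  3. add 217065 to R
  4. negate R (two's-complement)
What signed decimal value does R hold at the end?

89573

Start: R = 49700 = 0001100001000100100.
R = 49700 + 256938 = 306638; wraps to -217650 = 1001010110111001110
R = −(-217650) = 217650 = 0110101001000110010
R = 217650 + 217065 = 434715; wraps to -89573 = 1101010001000011011
R = −(-89573) = 89573 = 0010101110111100101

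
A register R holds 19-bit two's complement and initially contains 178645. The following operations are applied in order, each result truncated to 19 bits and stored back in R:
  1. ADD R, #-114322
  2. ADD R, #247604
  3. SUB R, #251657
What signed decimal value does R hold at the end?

60270

Start: R = 178645 = 0101011100111010101.
R = 178645 + (-114322) = 64323 = 0001111101101000011
R = 64323 + 247604 = 311927; wraps to -212361 = 1001100001001110111
R = -212361 − 251657 = -464018; wraps to 60270 = 0001110101101101110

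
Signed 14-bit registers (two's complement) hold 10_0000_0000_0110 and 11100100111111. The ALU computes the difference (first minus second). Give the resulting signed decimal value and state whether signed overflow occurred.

-6457; no overflow

10_0000_0000_0110 → 10000000000110 = -8186 (signed)
11100100111111 = -1729 (signed)
Subtract via negate-and-add: invert 11100100111111 + 1 = 00011011000001 (i.e. 1729).
  10000000000110
+ 00011011000001
= 10011011000111
Result 10011011000111: MSB = 1 → 9927 − 16384 = -6457.
Addends (after negating the subtrahend) have opposite signs, so signed overflow cannot occur.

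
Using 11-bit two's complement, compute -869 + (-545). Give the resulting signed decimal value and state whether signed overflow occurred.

634; overflow

-869 → 10010011011
-545 → 10111011111
  10010011011
+ 10111011111
= 01001111010  (discard carry-out 1)
Result 01001111010: MSB = 0 → value 634.
Both addends are negative but the stored result is non-negative: signed overflow. The true value -869 + (-545) = -1414 lies outside [-1024, 1023].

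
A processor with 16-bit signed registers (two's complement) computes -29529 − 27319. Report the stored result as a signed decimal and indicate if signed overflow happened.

8688; overflow

-29529 → 1000110010100111
27319 → 0110101010110111
Subtract via negate-and-add: invert 0110101010110111 + 1 = 1001010101001001 (i.e. -27319).
  1000110010100111
+ 1001010101001001
= 0010000111110000  (discard carry-out 1)
Result 0010000111110000: MSB = 0 → value 8688.
Both addends (after negating the subtrahend) are negative but the stored result is non-negative: signed overflow. The true value -29529 − 27319 = -56848 lies outside [-32768, 32767].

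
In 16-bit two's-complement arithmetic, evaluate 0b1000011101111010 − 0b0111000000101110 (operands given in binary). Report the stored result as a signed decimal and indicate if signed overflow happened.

5964; overflow

0b1000011101111010 → 1000011101111010 = -30854 (signed)
0b0111000000101110 → 0111000000101110 = 28718 (signed)
Subtract via negate-and-add: invert 0111000000101110 + 1 = 1000111111010010 (i.e. -28718).
  1000011101111010
+ 1000111111010010
= 0001011101001100  (discard carry-out 1)
Result 0001011101001100: MSB = 0 → value 5964.
Both addends (after negating the subtrahend) are negative but the stored result is non-negative: signed overflow. The true value -30854 − 28718 = -59572 lies outside [-32768, 32767].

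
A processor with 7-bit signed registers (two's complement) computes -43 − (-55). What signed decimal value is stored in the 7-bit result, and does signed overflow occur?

-43 → 1010101
-55 → 1001001
Subtract via negate-and-add: invert 1001001 + 1 = 0110111 (i.e. 55).
  1010101
+ 0110111
= 0001100  (discard carry-out 1)
Result 0001100: MSB = 0 → value 12.
Addends (after negating the subtrahend) have opposite signs, so signed overflow cannot occur.

12; no overflow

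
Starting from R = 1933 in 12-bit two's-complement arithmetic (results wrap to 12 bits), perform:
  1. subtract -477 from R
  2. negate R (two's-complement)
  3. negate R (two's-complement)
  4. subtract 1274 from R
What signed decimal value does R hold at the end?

1136

Start: R = 1933 = 011110001101.
R = 1933 − (-477) = 2410; wraps to -1686 = 100101101010
R = −(-1686) = 1686 = 011010010110
R = −(1686) = -1686 = 100101101010
R = -1686 − 1274 = -2960; wraps to 1136 = 010001110000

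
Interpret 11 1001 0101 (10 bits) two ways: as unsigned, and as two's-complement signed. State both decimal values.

unsigned = 917, signed = -107

Unsigned: 1110010101 = 917.
Signed: MSB=1 → 917 − 1024 = -107.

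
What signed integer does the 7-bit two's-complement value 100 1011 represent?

-53

MSB is 1, so the value is negative.
Invert: 0110100. Add 1: 0110101 = 53. So the value is −53.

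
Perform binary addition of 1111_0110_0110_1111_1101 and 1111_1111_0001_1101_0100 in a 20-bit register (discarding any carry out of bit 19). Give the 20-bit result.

11110101100011010001

  11110110011011111101
+ 11111111000111010100
= 11110101100011010001  (discard carry-out 1)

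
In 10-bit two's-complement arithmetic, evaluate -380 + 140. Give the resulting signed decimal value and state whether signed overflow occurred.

-240; no overflow

-380 → 1010000100
140 → 0010001100
  1010000100
+ 0010001100
= 1100010000
Result 1100010000: MSB = 1 → 784 − 1024 = -240.
Addends have opposite signs, so signed overflow cannot occur.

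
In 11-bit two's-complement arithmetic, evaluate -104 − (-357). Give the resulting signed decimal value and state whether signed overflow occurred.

-104 → 11110011000
-357 → 11010011011
Subtract via negate-and-add: invert 11010011011 + 1 = 00101100101 (i.e. 357).
  11110011000
+ 00101100101
= 00011111101  (discard carry-out 1)
Result 00011111101: MSB = 0 → value 253.
Addends (after negating the subtrahend) have opposite signs, so signed overflow cannot occur.

253; no overflow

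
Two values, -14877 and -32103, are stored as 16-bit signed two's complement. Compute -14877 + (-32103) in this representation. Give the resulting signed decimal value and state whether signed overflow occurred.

-14877 → 1100010111100011
-32103 → 1000001010011001
  1100010111100011
+ 1000001010011001
= 0100100001111100  (discard carry-out 1)
Result 0100100001111100: MSB = 0 → value 18556.
Both addends are negative but the stored result is non-negative: signed overflow. The true value -14877 + (-32103) = -46980 lies outside [-32768, 32767].

18556; overflow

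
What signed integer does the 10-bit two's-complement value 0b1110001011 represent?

-117

MSB is 1, so the value is negative.
Invert: 0001110100. Add 1: 0001110101 = 117. So the value is −117.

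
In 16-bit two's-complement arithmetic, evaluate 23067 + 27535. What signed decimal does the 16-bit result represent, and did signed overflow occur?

23067 → 0101101000011011
27535 → 0110101110001111
  0101101000011011
+ 0110101110001111
= 1100010110101010
Result 1100010110101010: MSB = 1 → 50602 − 65536 = -14934.
Both addends are non-negative but the stored result is negative: signed overflow. The true value 23067 + 27535 = 50602 lies outside [-32768, 32767].

-14934; overflow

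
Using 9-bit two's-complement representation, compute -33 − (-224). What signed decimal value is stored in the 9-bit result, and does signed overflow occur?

191; no overflow

-33 → 111011111
-224 → 100100000
Subtract via negate-and-add: invert 100100000 + 1 = 011100000 (i.e. 224).
  111011111
+ 011100000
= 010111111  (discard carry-out 1)
Result 010111111: MSB = 0 → value 191.
Addends (after negating the subtrahend) have opposite signs, so signed overflow cannot occur.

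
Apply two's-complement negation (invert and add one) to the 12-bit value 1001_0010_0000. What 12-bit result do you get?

011011100000

Invert: 011011011111. Add 1: 011011100000.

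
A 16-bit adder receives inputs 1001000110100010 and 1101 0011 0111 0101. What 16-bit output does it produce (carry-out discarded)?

0110010100010111

  1001000110100010
+ 1101001101110101
= 0110010100010111  (discard carry-out 1)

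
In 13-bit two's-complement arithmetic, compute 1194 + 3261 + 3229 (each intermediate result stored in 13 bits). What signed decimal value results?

-508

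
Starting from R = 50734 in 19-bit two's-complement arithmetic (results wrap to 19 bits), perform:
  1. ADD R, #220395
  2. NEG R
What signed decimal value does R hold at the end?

Start: R = 50734 = 0001100011000101110.
R = 50734 + 220395 = 271129; wraps to -253159 = 1000010001100011001
R = −(-253159) = 253159 = 0111101110011100111

253159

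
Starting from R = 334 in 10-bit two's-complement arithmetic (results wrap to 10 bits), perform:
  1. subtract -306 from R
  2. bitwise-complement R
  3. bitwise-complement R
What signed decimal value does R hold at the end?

Start: R = 334 = 0101001110.
R = 334 − (-306) = 640; wraps to -384 = 1010000000
R = NOT 1010000000 = 0101111111 = 383
R = NOT 0101111111 = 1010000000 = -384

-384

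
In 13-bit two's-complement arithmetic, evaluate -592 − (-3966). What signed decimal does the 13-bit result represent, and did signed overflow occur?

3374; no overflow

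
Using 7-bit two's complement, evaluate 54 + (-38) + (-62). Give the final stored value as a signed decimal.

-46

54 + (-38) = 16 (0010000)
16 + (-62) = -46 (1010010)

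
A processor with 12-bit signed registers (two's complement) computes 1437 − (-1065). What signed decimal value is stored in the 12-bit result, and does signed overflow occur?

-1594; overflow

1437 → 010110011101
-1065 → 101111010111
Subtract via negate-and-add: invert 101111010111 + 1 = 010000101001 (i.e. 1065).
  010110011101
+ 010000101001
= 100111000110
Result 100111000110: MSB = 1 → 2502 − 4096 = -1594.
Both addends (after negating the subtrahend) are non-negative but the stored result is negative: signed overflow. The true value 1437 − (-1065) = 2502 lies outside [-2048, 2047].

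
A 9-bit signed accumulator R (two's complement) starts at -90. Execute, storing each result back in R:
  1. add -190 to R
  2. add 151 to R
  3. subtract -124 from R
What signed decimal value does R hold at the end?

-5

Start: R = -90 = 110100110.
R = -90 + (-190) = -280; wraps to 232 = 011101000
R = 232 + 151 = 383; wraps to -129 = 101111111
R = -129 − (-124) = -5 = 111111011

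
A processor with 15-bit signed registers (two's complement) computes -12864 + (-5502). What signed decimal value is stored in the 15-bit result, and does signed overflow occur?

14402; overflow

-12864 → 100110111000000
-5502 → 110101010000010
  100110111000000
+ 110101010000010
= 011100001000010  (discard carry-out 1)
Result 011100001000010: MSB = 0 → value 14402.
Both addends are negative but the stored result is non-negative: signed overflow. The true value -12864 + (-5502) = -18366 lies outside [-16384, 16383].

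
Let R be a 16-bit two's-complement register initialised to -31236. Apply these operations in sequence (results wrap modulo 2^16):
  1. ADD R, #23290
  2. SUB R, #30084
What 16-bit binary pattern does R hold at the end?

0110101101110010

Start: R = -31236 = 1000010111111100.
R = -31236 + 23290 = -7946 = 1110000011110110
R = -7946 − 30084 = -38030; wraps to 27506 = 0110101101110010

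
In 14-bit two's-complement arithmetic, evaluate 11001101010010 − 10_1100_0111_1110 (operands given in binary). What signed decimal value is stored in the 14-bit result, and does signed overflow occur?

1748; no overflow

11001101010010 = -3246 (signed)
10_1100_0111_1110 → 10110001111110 = -4994 (signed)
Subtract via negate-and-add: invert 10110001111110 + 1 = 01001110000010 (i.e. 4994).
  11001101010010
+ 01001110000010
= 00011011010100  (discard carry-out 1)
Result 00011011010100: MSB = 0 → value 1748.
Addends (after negating the subtrahend) have opposite signs, so signed overflow cannot occur.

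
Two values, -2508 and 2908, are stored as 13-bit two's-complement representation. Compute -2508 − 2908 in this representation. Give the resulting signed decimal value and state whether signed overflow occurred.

2776; overflow

-2508 → 1011000110100
2908 → 0101101011100
Subtract via negate-and-add: invert 0101101011100 + 1 = 1010010100100 (i.e. -2908).
  1011000110100
+ 1010010100100
= 0101011011000  (discard carry-out 1)
Result 0101011011000: MSB = 0 → value 2776.
Both addends (after negating the subtrahend) are negative but the stored result is non-negative: signed overflow. The true value -2508 − 2908 = -5416 lies outside [-4096, 4095].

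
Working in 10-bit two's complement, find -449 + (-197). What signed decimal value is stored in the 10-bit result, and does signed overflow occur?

-449 → 1000111111
-197 → 1100111011
  1000111111
+ 1100111011
= 0101111010  (discard carry-out 1)
Result 0101111010: MSB = 0 → value 378.
Both addends are negative but the stored result is non-negative: signed overflow. The true value -449 + (-197) = -646 lies outside [-512, 511].

378; overflow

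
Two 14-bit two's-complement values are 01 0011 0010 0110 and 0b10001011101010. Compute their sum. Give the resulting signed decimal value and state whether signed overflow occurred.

-2544; no overflow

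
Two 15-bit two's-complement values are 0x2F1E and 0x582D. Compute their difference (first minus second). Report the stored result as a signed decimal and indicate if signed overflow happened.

0x2F1E = 010111100011110 = 12062 (signed)
0x582D = 101100000101101 = -10195 (signed)
Subtract via negate-and-add: invert 101100000101101 + 1 = 010011111010011 (i.e. 10195).
  010111100011110
+ 010011111010011
= 101011011110001
Result 101011011110001: MSB = 1 → 22257 − 32768 = -10511.
Both addends (after negating the subtrahend) are non-negative but the stored result is negative: signed overflow. The true value 12062 − (-10195) = 22257 lies outside [-16384, 16383].

-10511; overflow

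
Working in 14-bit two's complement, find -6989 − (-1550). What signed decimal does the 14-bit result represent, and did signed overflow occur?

-6989 → 10010010110011
-1550 → 11100111110010
Subtract via negate-and-add: invert 11100111110010 + 1 = 00011000001110 (i.e. 1550).
  10010010110011
+ 00011000001110
= 10101011000001
Result 10101011000001: MSB = 1 → 10945 − 16384 = -5439.
Addends (after negating the subtrahend) have opposite signs, so signed overflow cannot occur.

-5439; no overflow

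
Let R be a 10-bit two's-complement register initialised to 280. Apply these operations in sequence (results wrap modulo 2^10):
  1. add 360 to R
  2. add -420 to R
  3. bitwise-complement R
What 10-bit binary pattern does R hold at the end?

Start: R = 280 = 0100011000.
R = 280 + 360 = 640; wraps to -384 = 1010000000
R = -384 + (-420) = -804; wraps to 220 = 0011011100
R = NOT 0011011100 = 1100100011 = -221

1100100011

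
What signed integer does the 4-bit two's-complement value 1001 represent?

-7

MSB is 1, so the value is negative.
Invert: 0110. Add 1: 0111 = 7. So the value is −7.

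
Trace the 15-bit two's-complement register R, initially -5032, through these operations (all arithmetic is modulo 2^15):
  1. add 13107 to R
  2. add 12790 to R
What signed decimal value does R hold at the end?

-11903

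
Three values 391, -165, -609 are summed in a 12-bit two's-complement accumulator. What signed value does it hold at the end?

-383

391 + (-165) = 226 (000011100010)
226 + (-609) = -383 (111010000001)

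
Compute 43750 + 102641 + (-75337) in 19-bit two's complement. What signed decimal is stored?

71054

43750 + 102641 = 146391 (0100011101111010111)
146391 + (-75337) = 71054 (0010001010110001110)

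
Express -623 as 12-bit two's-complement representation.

110110010001

|-623| = 623 = 001001101111 in 12 bits.
Invert the bits: 110110010000. Add 1: 110110010001.
Check: 110110010001 reads as 3473 − 4096 = -623.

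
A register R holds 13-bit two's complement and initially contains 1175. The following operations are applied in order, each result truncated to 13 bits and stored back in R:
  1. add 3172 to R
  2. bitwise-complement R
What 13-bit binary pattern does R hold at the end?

Start: R = 1175 = 0010010010111.
R = 1175 + 3172 = 4347; wraps to -3845 = 1000011111011
R = NOT 1000011111011 = 0111100000100 = 3844

0111100000100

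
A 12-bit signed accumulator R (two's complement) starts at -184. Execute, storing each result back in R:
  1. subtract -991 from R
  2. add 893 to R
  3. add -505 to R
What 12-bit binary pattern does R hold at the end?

010010101011

Start: R = -184 = 111101001000.
R = -184 − (-991) = 807 = 001100100111
R = 807 + 893 = 1700 = 011010100100
R = 1700 + (-505) = 1195 = 010010101011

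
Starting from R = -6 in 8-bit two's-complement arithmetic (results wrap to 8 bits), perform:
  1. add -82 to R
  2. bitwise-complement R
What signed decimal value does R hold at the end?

Start: R = -6 = 11111010.
R = -6 + (-82) = -88 = 10101000
R = NOT 10101000 = 01010111 = 87

87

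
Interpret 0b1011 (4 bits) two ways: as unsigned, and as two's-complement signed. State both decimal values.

unsigned = 11, signed = -5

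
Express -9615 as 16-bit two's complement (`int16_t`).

|-9615| = 9615 = 0010010110001111 in 16 bits.
Invert the bits: 1101101001110000. Add 1: 1101101001110001.

1101101001110001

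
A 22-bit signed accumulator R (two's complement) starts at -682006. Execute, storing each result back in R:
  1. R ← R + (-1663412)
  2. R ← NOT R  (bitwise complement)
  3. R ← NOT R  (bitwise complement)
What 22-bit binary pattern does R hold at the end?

0111000011011000110110

Start: R = -682006 = 1101011001011111101010.
R = -682006 + (-1663412) = -2345418; wraps to 1848886 = 0111000011011000110110
R = NOT 0111000011011000110110 = 1000111100100111001001 = -1848887
R = NOT 1000111100100111001001 = 0111000011011000110110 = 1848886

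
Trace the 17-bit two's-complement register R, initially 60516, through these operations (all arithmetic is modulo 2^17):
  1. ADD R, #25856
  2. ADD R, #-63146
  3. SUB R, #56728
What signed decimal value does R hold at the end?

Start: R = 60516 = 01110110001100100.
R = 60516 + 25856 = 86372; wraps to -44700 = 10101000101100100
R = -44700 + (-63146) = -107846; wraps to 23226 = 00101101010111010
R = 23226 − 56728 = -33502 = 10111110100100010

-33502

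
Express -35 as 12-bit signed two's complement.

|-35| = 35 = 000000100011 in 12 bits.
Invert the bits: 111111011100. Add 1: 111111011101.
Check: 111111011101 reads as 4061 − 4096 = -35.

111111011101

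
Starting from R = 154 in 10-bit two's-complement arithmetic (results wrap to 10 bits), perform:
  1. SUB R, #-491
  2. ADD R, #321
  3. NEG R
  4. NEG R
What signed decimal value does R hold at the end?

-58

Start: R = 154 = 0010011010.
R = 154 − (-491) = 645; wraps to -379 = 1010000101
R = -379 + 321 = -58 = 1111000110
R = −(-58) = 58 = 0000111010
R = −(58) = -58 = 1111000110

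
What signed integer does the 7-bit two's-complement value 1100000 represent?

-32

MSB is 1, so the value is negative.
Unsigned reading: 96. Subtract 2^7 = 128: 96 − 128 = -32.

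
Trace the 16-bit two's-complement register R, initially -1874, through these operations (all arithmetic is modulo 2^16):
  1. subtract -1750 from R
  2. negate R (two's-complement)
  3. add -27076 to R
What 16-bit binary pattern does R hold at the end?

Start: R = -1874 = 1111100010101110.
R = -1874 − (-1750) = -124 = 1111111110000100
R = −(-124) = 124 = 0000000001111100
R = 124 + (-27076) = -26952 = 1001011010111000

1001011010111000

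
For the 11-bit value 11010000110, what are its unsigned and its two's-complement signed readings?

unsigned = 1670, signed = -378

Unsigned: 11010000110 = 1670.
Signed: MSB=1 → 1670 − 2048 = -378.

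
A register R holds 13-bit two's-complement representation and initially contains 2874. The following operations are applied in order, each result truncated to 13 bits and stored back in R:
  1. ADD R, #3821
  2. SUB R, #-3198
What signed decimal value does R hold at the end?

1701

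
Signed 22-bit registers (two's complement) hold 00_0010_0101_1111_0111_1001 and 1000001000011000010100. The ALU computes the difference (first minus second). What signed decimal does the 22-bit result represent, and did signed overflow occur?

00_0010_0101_1111_0111_1001 → 0000100101111101111001 = 155513 (signed)
1000001000011000010100 = -2062828 (signed)
Subtract via negate-and-add: invert 1000001000011000010100 + 1 = 0111110111100111101100 (i.e. 2062828).
  0000100101111101111001
+ 0111110111100111101100
= 1000011101100101100101
Result 1000011101100101100101: MSB = 1 → 2218341 − 4194304 = -1975963.
Both addends (after negating the subtrahend) are non-negative but the stored result is negative: signed overflow. The true value 155513 − (-2062828) = 2218341 lies outside [-2097152, 2097151].

-1975963; overflow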